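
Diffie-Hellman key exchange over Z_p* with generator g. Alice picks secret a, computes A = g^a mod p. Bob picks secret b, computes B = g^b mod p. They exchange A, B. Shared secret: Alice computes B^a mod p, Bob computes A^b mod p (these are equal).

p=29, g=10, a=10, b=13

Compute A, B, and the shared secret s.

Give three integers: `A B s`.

A = 10^10 mod 29  (bits of 10 = 1010)
  bit 0 = 1: r = r^2 * 10 mod 29 = 1^2 * 10 = 1*10 = 10
  bit 1 = 0: r = r^2 mod 29 = 10^2 = 13
  bit 2 = 1: r = r^2 * 10 mod 29 = 13^2 * 10 = 24*10 = 8
  bit 3 = 0: r = r^2 mod 29 = 8^2 = 6
  -> A = 6
B = 10^13 mod 29  (bits of 13 = 1101)
  bit 0 = 1: r = r^2 * 10 mod 29 = 1^2 * 10 = 1*10 = 10
  bit 1 = 1: r = r^2 * 10 mod 29 = 10^2 * 10 = 13*10 = 14
  bit 2 = 0: r = r^2 mod 29 = 14^2 = 22
  bit 3 = 1: r = r^2 * 10 mod 29 = 22^2 * 10 = 20*10 = 26
  -> B = 26
s = B^a = 26^10 mod 29  (bits of 10 = 1010)
  bit 0 = 1: r = r^2 * 26 mod 29 = 1^2 * 26 = 1*26 = 26
  bit 1 = 0: r = r^2 mod 29 = 26^2 = 9
  bit 2 = 1: r = r^2 * 26 mod 29 = 9^2 * 26 = 23*26 = 18
  bit 3 = 0: r = r^2 mod 29 = 18^2 = 5
  -> s = B^a = 5

Answer: 6 26 5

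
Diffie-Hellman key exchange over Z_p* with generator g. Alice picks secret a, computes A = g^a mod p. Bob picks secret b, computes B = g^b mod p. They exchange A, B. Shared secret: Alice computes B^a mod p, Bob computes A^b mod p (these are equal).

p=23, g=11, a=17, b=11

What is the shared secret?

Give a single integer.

A = 11^17 mod 23  (bits of 17 = 10001)
  bit 0 = 1: r = r^2 * 11 mod 23 = 1^2 * 11 = 1*11 = 11
  bit 1 = 0: r = r^2 mod 23 = 11^2 = 6
  bit 2 = 0: r = r^2 mod 23 = 6^2 = 13
  bit 3 = 0: r = r^2 mod 23 = 13^2 = 8
  bit 4 = 1: r = r^2 * 11 mod 23 = 8^2 * 11 = 18*11 = 14
  -> A = 14
B = 11^11 mod 23  (bits of 11 = 1011)
  bit 0 = 1: r = r^2 * 11 mod 23 = 1^2 * 11 = 1*11 = 11
  bit 1 = 0: r = r^2 mod 23 = 11^2 = 6
  bit 2 = 1: r = r^2 * 11 mod 23 = 6^2 * 11 = 13*11 = 5
  bit 3 = 1: r = r^2 * 11 mod 23 = 5^2 * 11 = 2*11 = 22
  -> B = 22
s = B^a = 22^17 mod 23  (bits of 17 = 10001)
  bit 0 = 1: r = r^2 * 22 mod 23 = 1^2 * 22 = 1*22 = 22
  bit 1 = 0: r = r^2 mod 23 = 22^2 = 1
  bit 2 = 0: r = r^2 mod 23 = 1^2 = 1
  bit 3 = 0: r = r^2 mod 23 = 1^2 = 1
  bit 4 = 1: r = r^2 * 22 mod 23 = 1^2 * 22 = 1*22 = 22
  -> s = B^a = 22

Answer: 22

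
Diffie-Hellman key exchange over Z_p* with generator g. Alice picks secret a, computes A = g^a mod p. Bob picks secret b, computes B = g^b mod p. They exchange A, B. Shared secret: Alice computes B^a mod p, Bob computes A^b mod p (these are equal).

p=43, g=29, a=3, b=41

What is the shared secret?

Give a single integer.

Answer: 27

Derivation:
A = 29^3 mod 43  (bits of 3 = 11)
  bit 0 = 1: r = r^2 * 29 mod 43 = 1^2 * 29 = 1*29 = 29
  bit 1 = 1: r = r^2 * 29 mod 43 = 29^2 * 29 = 24*29 = 8
  -> A = 8
B = 29^41 mod 43  (bits of 41 = 101001)
  bit 0 = 1: r = r^2 * 29 mod 43 = 1^2 * 29 = 1*29 = 29
  bit 1 = 0: r = r^2 mod 43 = 29^2 = 24
  bit 2 = 1: r = r^2 * 29 mod 43 = 24^2 * 29 = 17*29 = 20
  bit 3 = 0: r = r^2 mod 43 = 20^2 = 13
  bit 4 = 0: r = r^2 mod 43 = 13^2 = 40
  bit 5 = 1: r = r^2 * 29 mod 43 = 40^2 * 29 = 9*29 = 3
  -> B = 3
s = B^a = 3^3 mod 43  (bits of 3 = 11)
  bit 0 = 1: r = r^2 * 3 mod 43 = 1^2 * 3 = 1*3 = 3
  bit 1 = 1: r = r^2 * 3 mod 43 = 3^2 * 3 = 9*3 = 27
  -> s = B^a = 27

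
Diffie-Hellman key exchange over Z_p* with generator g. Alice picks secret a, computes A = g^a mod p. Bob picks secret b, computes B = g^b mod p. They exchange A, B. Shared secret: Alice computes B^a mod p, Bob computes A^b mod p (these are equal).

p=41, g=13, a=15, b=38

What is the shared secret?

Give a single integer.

A = 13^15 mod 41  (bits of 15 = 1111)
  bit 0 = 1: r = r^2 * 13 mod 41 = 1^2 * 13 = 1*13 = 13
  bit 1 = 1: r = r^2 * 13 mod 41 = 13^2 * 13 = 5*13 = 24
  bit 2 = 1: r = r^2 * 13 mod 41 = 24^2 * 13 = 2*13 = 26
  bit 3 = 1: r = r^2 * 13 mod 41 = 26^2 * 13 = 20*13 = 14
  -> A = 14
B = 13^38 mod 41  (bits of 38 = 100110)
  bit 0 = 1: r = r^2 * 13 mod 41 = 1^2 * 13 = 1*13 = 13
  bit 1 = 0: r = r^2 mod 41 = 13^2 = 5
  bit 2 = 0: r = r^2 mod 41 = 5^2 = 25
  bit 3 = 1: r = r^2 * 13 mod 41 = 25^2 * 13 = 10*13 = 7
  bit 4 = 1: r = r^2 * 13 mod 41 = 7^2 * 13 = 8*13 = 22
  bit 5 = 0: r = r^2 mod 41 = 22^2 = 33
  -> B = 33
s = B^a = 33^15 mod 41  (bits of 15 = 1111)
  bit 0 = 1: r = r^2 * 33 mod 41 = 1^2 * 33 = 1*33 = 33
  bit 1 = 1: r = r^2 * 33 mod 41 = 33^2 * 33 = 23*33 = 21
  bit 2 = 1: r = r^2 * 33 mod 41 = 21^2 * 33 = 31*33 = 39
  bit 3 = 1: r = r^2 * 33 mod 41 = 39^2 * 33 = 4*33 = 9
  -> s = B^a = 9

Answer: 9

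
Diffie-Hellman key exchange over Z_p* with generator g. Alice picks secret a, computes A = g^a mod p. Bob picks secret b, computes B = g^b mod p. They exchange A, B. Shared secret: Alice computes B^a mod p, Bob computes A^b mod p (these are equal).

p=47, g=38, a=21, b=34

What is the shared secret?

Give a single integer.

Answer: 9

Derivation:
A = 38^21 mod 47  (bits of 21 = 10101)
  bit 0 = 1: r = r^2 * 38 mod 47 = 1^2 * 38 = 1*38 = 38
  bit 1 = 0: r = r^2 mod 47 = 38^2 = 34
  bit 2 = 1: r = r^2 * 38 mod 47 = 34^2 * 38 = 28*38 = 30
  bit 3 = 0: r = r^2 mod 47 = 30^2 = 7
  bit 4 = 1: r = r^2 * 38 mod 47 = 7^2 * 38 = 2*38 = 29
  -> A = 29
B = 38^34 mod 47  (bits of 34 = 100010)
  bit 0 = 1: r = r^2 * 38 mod 47 = 1^2 * 38 = 1*38 = 38
  bit 1 = 0: r = r^2 mod 47 = 38^2 = 34
  bit 2 = 0: r = r^2 mod 47 = 34^2 = 28
  bit 3 = 0: r = r^2 mod 47 = 28^2 = 32
  bit 4 = 1: r = r^2 * 38 mod 47 = 32^2 * 38 = 37*38 = 43
  bit 5 = 0: r = r^2 mod 47 = 43^2 = 16
  -> B = 16
s = B^a = 16^21 mod 47  (bits of 21 = 10101)
  bit 0 = 1: r = r^2 * 16 mod 47 = 1^2 * 16 = 1*16 = 16
  bit 1 = 0: r = r^2 mod 47 = 16^2 = 21
  bit 2 = 1: r = r^2 * 16 mod 47 = 21^2 * 16 = 18*16 = 6
  bit 3 = 0: r = r^2 mod 47 = 6^2 = 36
  bit 4 = 1: r = r^2 * 16 mod 47 = 36^2 * 16 = 27*16 = 9
  -> s = B^a = 9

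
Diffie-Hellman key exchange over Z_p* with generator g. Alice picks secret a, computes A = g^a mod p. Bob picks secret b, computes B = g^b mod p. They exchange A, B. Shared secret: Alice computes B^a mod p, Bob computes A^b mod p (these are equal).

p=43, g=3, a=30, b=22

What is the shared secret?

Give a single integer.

A = 3^30 mod 43  (bits of 30 = 11110)
  bit 0 = 1: r = r^2 * 3 mod 43 = 1^2 * 3 = 1*3 = 3
  bit 1 = 1: r = r^2 * 3 mod 43 = 3^2 * 3 = 9*3 = 27
  bit 2 = 1: r = r^2 * 3 mod 43 = 27^2 * 3 = 41*3 = 37
  bit 3 = 1: r = r^2 * 3 mod 43 = 37^2 * 3 = 36*3 = 22
  bit 4 = 0: r = r^2 mod 43 = 22^2 = 11
  -> A = 11
B = 3^22 mod 43  (bits of 22 = 10110)
  bit 0 = 1: r = r^2 * 3 mod 43 = 1^2 * 3 = 1*3 = 3
  bit 1 = 0: r = r^2 mod 43 = 3^2 = 9
  bit 2 = 1: r = r^2 * 3 mod 43 = 9^2 * 3 = 38*3 = 28
  bit 3 = 1: r = r^2 * 3 mod 43 = 28^2 * 3 = 10*3 = 30
  bit 4 = 0: r = r^2 mod 43 = 30^2 = 40
  -> B = 40
s = B^a = 40^30 mod 43  (bits of 30 = 11110)
  bit 0 = 1: r = r^2 * 40 mod 43 = 1^2 * 40 = 1*40 = 40
  bit 1 = 1: r = r^2 * 40 mod 43 = 40^2 * 40 = 9*40 = 16
  bit 2 = 1: r = r^2 * 40 mod 43 = 16^2 * 40 = 41*40 = 6
  bit 3 = 1: r = r^2 * 40 mod 43 = 6^2 * 40 = 36*40 = 21
  bit 4 = 0: r = r^2 mod 43 = 21^2 = 11
  -> s = B^a = 11

Answer: 11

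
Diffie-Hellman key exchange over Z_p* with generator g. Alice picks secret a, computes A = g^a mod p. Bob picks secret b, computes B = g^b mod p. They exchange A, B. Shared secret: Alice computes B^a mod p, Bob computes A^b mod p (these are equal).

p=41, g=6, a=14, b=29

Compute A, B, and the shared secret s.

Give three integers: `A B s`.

Answer: 21 22 39

Derivation:
A = 6^14 mod 41  (bits of 14 = 1110)
  bit 0 = 1: r = r^2 * 6 mod 41 = 1^2 * 6 = 1*6 = 6
  bit 1 = 1: r = r^2 * 6 mod 41 = 6^2 * 6 = 36*6 = 11
  bit 2 = 1: r = r^2 * 6 mod 41 = 11^2 * 6 = 39*6 = 29
  bit 3 = 0: r = r^2 mod 41 = 29^2 = 21
  -> A = 21
B = 6^29 mod 41  (bits of 29 = 11101)
  bit 0 = 1: r = r^2 * 6 mod 41 = 1^2 * 6 = 1*6 = 6
  bit 1 = 1: r = r^2 * 6 mod 41 = 6^2 * 6 = 36*6 = 11
  bit 2 = 1: r = r^2 * 6 mod 41 = 11^2 * 6 = 39*6 = 29
  bit 3 = 0: r = r^2 mod 41 = 29^2 = 21
  bit 4 = 1: r = r^2 * 6 mod 41 = 21^2 * 6 = 31*6 = 22
  -> B = 22
s = B^a = 22^14 mod 41  (bits of 14 = 1110)
  bit 0 = 1: r = r^2 * 22 mod 41 = 1^2 * 22 = 1*22 = 22
  bit 1 = 1: r = r^2 * 22 mod 41 = 22^2 * 22 = 33*22 = 29
  bit 2 = 1: r = r^2 * 22 mod 41 = 29^2 * 22 = 21*22 = 11
  bit 3 = 0: r = r^2 mod 41 = 11^2 = 39
  -> s = B^a = 39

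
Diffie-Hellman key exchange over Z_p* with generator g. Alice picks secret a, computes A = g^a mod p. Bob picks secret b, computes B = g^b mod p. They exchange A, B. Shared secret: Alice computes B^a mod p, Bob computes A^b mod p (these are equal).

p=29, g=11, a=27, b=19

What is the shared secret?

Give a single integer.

Answer: 2

Derivation:
A = 11^27 mod 29  (bits of 27 = 11011)
  bit 0 = 1: r = r^2 * 11 mod 29 = 1^2 * 11 = 1*11 = 11
  bit 1 = 1: r = r^2 * 11 mod 29 = 11^2 * 11 = 5*11 = 26
  bit 2 = 0: r = r^2 mod 29 = 26^2 = 9
  bit 3 = 1: r = r^2 * 11 mod 29 = 9^2 * 11 = 23*11 = 21
  bit 4 = 1: r = r^2 * 11 mod 29 = 21^2 * 11 = 6*11 = 8
  -> A = 8
B = 11^19 mod 29  (bits of 19 = 10011)
  bit 0 = 1: r = r^2 * 11 mod 29 = 1^2 * 11 = 1*11 = 11
  bit 1 = 0: r = r^2 mod 29 = 11^2 = 5
  bit 2 = 0: r = r^2 mod 29 = 5^2 = 25
  bit 3 = 1: r = r^2 * 11 mod 29 = 25^2 * 11 = 16*11 = 2
  bit 4 = 1: r = r^2 * 11 mod 29 = 2^2 * 11 = 4*11 = 15
  -> B = 15
s = B^a = 15^27 mod 29  (bits of 27 = 11011)
  bit 0 = 1: r = r^2 * 15 mod 29 = 1^2 * 15 = 1*15 = 15
  bit 1 = 1: r = r^2 * 15 mod 29 = 15^2 * 15 = 22*15 = 11
  bit 2 = 0: r = r^2 mod 29 = 11^2 = 5
  bit 3 = 1: r = r^2 * 15 mod 29 = 5^2 * 15 = 25*15 = 27
  bit 4 = 1: r = r^2 * 15 mod 29 = 27^2 * 15 = 4*15 = 2
  -> s = B^a = 2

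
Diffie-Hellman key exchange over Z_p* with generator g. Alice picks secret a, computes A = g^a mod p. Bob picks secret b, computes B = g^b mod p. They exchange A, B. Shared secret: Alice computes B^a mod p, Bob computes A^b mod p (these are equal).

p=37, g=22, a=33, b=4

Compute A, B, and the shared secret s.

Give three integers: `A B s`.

A = 22^33 mod 37  (bits of 33 = 100001)
  bit 0 = 1: r = r^2 * 22 mod 37 = 1^2 * 22 = 1*22 = 22
  bit 1 = 0: r = r^2 mod 37 = 22^2 = 3
  bit 2 = 0: r = r^2 mod 37 = 3^2 = 9
  bit 3 = 0: r = r^2 mod 37 = 9^2 = 7
  bit 4 = 0: r = r^2 mod 37 = 7^2 = 12
  bit 5 = 1: r = r^2 * 22 mod 37 = 12^2 * 22 = 33*22 = 23
  -> A = 23
B = 22^4 mod 37  (bits of 4 = 100)
  bit 0 = 1: r = r^2 * 22 mod 37 = 1^2 * 22 = 1*22 = 22
  bit 1 = 0: r = r^2 mod 37 = 22^2 = 3
  bit 2 = 0: r = r^2 mod 37 = 3^2 = 9
  -> B = 9
s = B^a = 9^33 mod 37  (bits of 33 = 100001)
  bit 0 = 1: r = r^2 * 9 mod 37 = 1^2 * 9 = 1*9 = 9
  bit 1 = 0: r = r^2 mod 37 = 9^2 = 7
  bit 2 = 0: r = r^2 mod 37 = 7^2 = 12
  bit 3 = 0: r = r^2 mod 37 = 12^2 = 33
  bit 4 = 0: r = r^2 mod 37 = 33^2 = 16
  bit 5 = 1: r = r^2 * 9 mod 37 = 16^2 * 9 = 34*9 = 10
  -> s = B^a = 10

Answer: 23 9 10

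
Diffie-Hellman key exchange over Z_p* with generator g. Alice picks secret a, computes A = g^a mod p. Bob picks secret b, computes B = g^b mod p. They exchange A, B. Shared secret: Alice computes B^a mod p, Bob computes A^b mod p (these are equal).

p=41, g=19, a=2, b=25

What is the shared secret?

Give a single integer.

Answer: 32

Derivation:
A = 19^2 mod 41  (bits of 2 = 10)
  bit 0 = 1: r = r^2 * 19 mod 41 = 1^2 * 19 = 1*19 = 19
  bit 1 = 0: r = r^2 mod 41 = 19^2 = 33
  -> A = 33
B = 19^25 mod 41  (bits of 25 = 11001)
  bit 0 = 1: r = r^2 * 19 mod 41 = 1^2 * 19 = 1*19 = 19
  bit 1 = 1: r = r^2 * 19 mod 41 = 19^2 * 19 = 33*19 = 12
  bit 2 = 0: r = r^2 mod 41 = 12^2 = 21
  bit 3 = 0: r = r^2 mod 41 = 21^2 = 31
  bit 4 = 1: r = r^2 * 19 mod 41 = 31^2 * 19 = 18*19 = 14
  -> B = 14
s = B^a = 14^2 mod 41  (bits of 2 = 10)
  bit 0 = 1: r = r^2 * 14 mod 41 = 1^2 * 14 = 1*14 = 14
  bit 1 = 0: r = r^2 mod 41 = 14^2 = 32
  -> s = B^a = 32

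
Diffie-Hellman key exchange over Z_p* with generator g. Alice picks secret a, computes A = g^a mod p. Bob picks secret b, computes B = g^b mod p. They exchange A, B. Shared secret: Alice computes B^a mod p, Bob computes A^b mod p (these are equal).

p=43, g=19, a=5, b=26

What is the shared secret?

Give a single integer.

A = 19^5 mod 43  (bits of 5 = 101)
  bit 0 = 1: r = r^2 * 19 mod 43 = 1^2 * 19 = 1*19 = 19
  bit 1 = 0: r = r^2 mod 43 = 19^2 = 17
  bit 2 = 1: r = r^2 * 19 mod 43 = 17^2 * 19 = 31*19 = 30
  -> A = 30
B = 19^26 mod 43  (bits of 26 = 11010)
  bit 0 = 1: r = r^2 * 19 mod 43 = 1^2 * 19 = 1*19 = 19
  bit 1 = 1: r = r^2 * 19 mod 43 = 19^2 * 19 = 17*19 = 22
  bit 2 = 0: r = r^2 mod 43 = 22^2 = 11
  bit 3 = 1: r = r^2 * 19 mod 43 = 11^2 * 19 = 35*19 = 20
  bit 4 = 0: r = r^2 mod 43 = 20^2 = 13
  -> B = 13
s = B^a = 13^5 mod 43  (bits of 5 = 101)
  bit 0 = 1: r = r^2 * 13 mod 43 = 1^2 * 13 = 1*13 = 13
  bit 1 = 0: r = r^2 mod 43 = 13^2 = 40
  bit 2 = 1: r = r^2 * 13 mod 43 = 40^2 * 13 = 9*13 = 31
  -> s = B^a = 31

Answer: 31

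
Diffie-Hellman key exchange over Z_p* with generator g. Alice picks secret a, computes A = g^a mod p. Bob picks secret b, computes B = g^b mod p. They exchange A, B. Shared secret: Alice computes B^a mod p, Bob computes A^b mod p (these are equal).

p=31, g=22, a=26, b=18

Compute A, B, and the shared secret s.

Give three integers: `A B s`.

A = 22^26 mod 31  (bits of 26 = 11010)
  bit 0 = 1: r = r^2 * 22 mod 31 = 1^2 * 22 = 1*22 = 22
  bit 1 = 1: r = r^2 * 22 mod 31 = 22^2 * 22 = 19*22 = 15
  bit 2 = 0: r = r^2 mod 31 = 15^2 = 8
  bit 3 = 1: r = r^2 * 22 mod 31 = 8^2 * 22 = 2*22 = 13
  bit 4 = 0: r = r^2 mod 31 = 13^2 = 14
  -> A = 14
B = 22^18 mod 31  (bits of 18 = 10010)
  bit 0 = 1: r = r^2 * 22 mod 31 = 1^2 * 22 = 1*22 = 22
  bit 1 = 0: r = r^2 mod 31 = 22^2 = 19
  bit 2 = 0: r = r^2 mod 31 = 19^2 = 20
  bit 3 = 1: r = r^2 * 22 mod 31 = 20^2 * 22 = 28*22 = 27
  bit 4 = 0: r = r^2 mod 31 = 27^2 = 16
  -> B = 16
s = B^a = 16^26 mod 31  (bits of 26 = 11010)
  bit 0 = 1: r = r^2 * 16 mod 31 = 1^2 * 16 = 1*16 = 16
  bit 1 = 1: r = r^2 * 16 mod 31 = 16^2 * 16 = 8*16 = 4
  bit 2 = 0: r = r^2 mod 31 = 4^2 = 16
  bit 3 = 1: r = r^2 * 16 mod 31 = 16^2 * 16 = 8*16 = 4
  bit 4 = 0: r = r^2 mod 31 = 4^2 = 16
  -> s = B^a = 16

Answer: 14 16 16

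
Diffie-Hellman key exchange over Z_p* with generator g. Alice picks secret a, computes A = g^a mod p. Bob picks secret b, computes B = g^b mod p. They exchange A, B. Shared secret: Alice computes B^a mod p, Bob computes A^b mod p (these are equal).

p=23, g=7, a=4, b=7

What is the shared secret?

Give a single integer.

Answer: 4

Derivation:
A = 7^4 mod 23  (bits of 4 = 100)
  bit 0 = 1: r = r^2 * 7 mod 23 = 1^2 * 7 = 1*7 = 7
  bit 1 = 0: r = r^2 mod 23 = 7^2 = 3
  bit 2 = 0: r = r^2 mod 23 = 3^2 = 9
  -> A = 9
B = 7^7 mod 23  (bits of 7 = 111)
  bit 0 = 1: r = r^2 * 7 mod 23 = 1^2 * 7 = 1*7 = 7
  bit 1 = 1: r = r^2 * 7 mod 23 = 7^2 * 7 = 3*7 = 21
  bit 2 = 1: r = r^2 * 7 mod 23 = 21^2 * 7 = 4*7 = 5
  -> B = 5
s = B^a = 5^4 mod 23  (bits of 4 = 100)
  bit 0 = 1: r = r^2 * 5 mod 23 = 1^2 * 5 = 1*5 = 5
  bit 1 = 0: r = r^2 mod 23 = 5^2 = 2
  bit 2 = 0: r = r^2 mod 23 = 2^2 = 4
  -> s = B^a = 4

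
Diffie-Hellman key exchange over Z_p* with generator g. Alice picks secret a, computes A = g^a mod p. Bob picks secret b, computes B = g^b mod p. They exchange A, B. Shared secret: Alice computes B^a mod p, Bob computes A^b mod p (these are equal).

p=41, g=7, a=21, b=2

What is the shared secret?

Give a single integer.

Answer: 8

Derivation:
A = 7^21 mod 41  (bits of 21 = 10101)
  bit 0 = 1: r = r^2 * 7 mod 41 = 1^2 * 7 = 1*7 = 7
  bit 1 = 0: r = r^2 mod 41 = 7^2 = 8
  bit 2 = 1: r = r^2 * 7 mod 41 = 8^2 * 7 = 23*7 = 38
  bit 3 = 0: r = r^2 mod 41 = 38^2 = 9
  bit 4 = 1: r = r^2 * 7 mod 41 = 9^2 * 7 = 40*7 = 34
  -> A = 34
B = 7^2 mod 41  (bits of 2 = 10)
  bit 0 = 1: r = r^2 * 7 mod 41 = 1^2 * 7 = 1*7 = 7
  bit 1 = 0: r = r^2 mod 41 = 7^2 = 8
  -> B = 8
s = B^a = 8^21 mod 41  (bits of 21 = 10101)
  bit 0 = 1: r = r^2 * 8 mod 41 = 1^2 * 8 = 1*8 = 8
  bit 1 = 0: r = r^2 mod 41 = 8^2 = 23
  bit 2 = 1: r = r^2 * 8 mod 41 = 23^2 * 8 = 37*8 = 9
  bit 3 = 0: r = r^2 mod 41 = 9^2 = 40
  bit 4 = 1: r = r^2 * 8 mod 41 = 40^2 * 8 = 1*8 = 8
  -> s = B^a = 8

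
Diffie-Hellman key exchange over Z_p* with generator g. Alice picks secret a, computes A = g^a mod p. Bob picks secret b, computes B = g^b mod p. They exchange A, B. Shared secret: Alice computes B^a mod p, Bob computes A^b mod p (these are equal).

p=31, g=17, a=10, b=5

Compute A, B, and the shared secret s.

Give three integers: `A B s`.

A = 17^10 mod 31  (bits of 10 = 1010)
  bit 0 = 1: r = r^2 * 17 mod 31 = 1^2 * 17 = 1*17 = 17
  bit 1 = 0: r = r^2 mod 31 = 17^2 = 10
  bit 2 = 1: r = r^2 * 17 mod 31 = 10^2 * 17 = 7*17 = 26
  bit 3 = 0: r = r^2 mod 31 = 26^2 = 25
  -> A = 25
B = 17^5 mod 31  (bits of 5 = 101)
  bit 0 = 1: r = r^2 * 17 mod 31 = 1^2 * 17 = 1*17 = 17
  bit 1 = 0: r = r^2 mod 31 = 17^2 = 10
  bit 2 = 1: r = r^2 * 17 mod 31 = 10^2 * 17 = 7*17 = 26
  -> B = 26
s = B^a = 26^10 mod 31  (bits of 10 = 1010)
  bit 0 = 1: r = r^2 * 26 mod 31 = 1^2 * 26 = 1*26 = 26
  bit 1 = 0: r = r^2 mod 31 = 26^2 = 25
  bit 2 = 1: r = r^2 * 26 mod 31 = 25^2 * 26 = 5*26 = 6
  bit 3 = 0: r = r^2 mod 31 = 6^2 = 5
  -> s = B^a = 5

Answer: 25 26 5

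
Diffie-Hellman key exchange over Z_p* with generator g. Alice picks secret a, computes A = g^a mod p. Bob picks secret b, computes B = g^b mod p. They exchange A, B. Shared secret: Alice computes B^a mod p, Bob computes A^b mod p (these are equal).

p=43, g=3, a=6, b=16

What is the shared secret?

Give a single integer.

A = 3^6 mod 43  (bits of 6 = 110)
  bit 0 = 1: r = r^2 * 3 mod 43 = 1^2 * 3 = 1*3 = 3
  bit 1 = 1: r = r^2 * 3 mod 43 = 3^2 * 3 = 9*3 = 27
  bit 2 = 0: r = r^2 mod 43 = 27^2 = 41
  -> A = 41
B = 3^16 mod 43  (bits of 16 = 10000)
  bit 0 = 1: r = r^2 * 3 mod 43 = 1^2 * 3 = 1*3 = 3
  bit 1 = 0: r = r^2 mod 43 = 3^2 = 9
  bit 2 = 0: r = r^2 mod 43 = 9^2 = 38
  bit 3 = 0: r = r^2 mod 43 = 38^2 = 25
  bit 4 = 0: r = r^2 mod 43 = 25^2 = 23
  -> B = 23
s = B^a = 23^6 mod 43  (bits of 6 = 110)
  bit 0 = 1: r = r^2 * 23 mod 43 = 1^2 * 23 = 1*23 = 23
  bit 1 = 1: r = r^2 * 23 mod 43 = 23^2 * 23 = 13*23 = 41
  bit 2 = 0: r = r^2 mod 43 = 41^2 = 4
  -> s = B^a = 4

Answer: 4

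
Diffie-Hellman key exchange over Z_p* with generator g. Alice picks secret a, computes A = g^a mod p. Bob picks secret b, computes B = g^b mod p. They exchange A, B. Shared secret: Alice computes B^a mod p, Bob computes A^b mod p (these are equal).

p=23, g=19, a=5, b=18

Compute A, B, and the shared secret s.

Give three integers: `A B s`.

A = 19^5 mod 23  (bits of 5 = 101)
  bit 0 = 1: r = r^2 * 19 mod 23 = 1^2 * 19 = 1*19 = 19
  bit 1 = 0: r = r^2 mod 23 = 19^2 = 16
  bit 2 = 1: r = r^2 * 19 mod 23 = 16^2 * 19 = 3*19 = 11
  -> A = 11
B = 19^18 mod 23  (bits of 18 = 10010)
  bit 0 = 1: r = r^2 * 19 mod 23 = 1^2 * 19 = 1*19 = 19
  bit 1 = 0: r = r^2 mod 23 = 19^2 = 16
  bit 2 = 0: r = r^2 mod 23 = 16^2 = 3
  bit 3 = 1: r = r^2 * 19 mod 23 = 3^2 * 19 = 9*19 = 10
  bit 4 = 0: r = r^2 mod 23 = 10^2 = 8
  -> B = 8
s = B^a = 8^5 mod 23  (bits of 5 = 101)
  bit 0 = 1: r = r^2 * 8 mod 23 = 1^2 * 8 = 1*8 = 8
  bit 1 = 0: r = r^2 mod 23 = 8^2 = 18
  bit 2 = 1: r = r^2 * 8 mod 23 = 18^2 * 8 = 2*8 = 16
  -> s = B^a = 16

Answer: 11 8 16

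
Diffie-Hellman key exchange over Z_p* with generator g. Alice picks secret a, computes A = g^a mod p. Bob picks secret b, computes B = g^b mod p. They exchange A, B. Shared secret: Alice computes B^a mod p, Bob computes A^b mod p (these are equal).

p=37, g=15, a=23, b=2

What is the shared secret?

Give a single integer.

Answer: 21

Derivation:
A = 15^23 mod 37  (bits of 23 = 10111)
  bit 0 = 1: r = r^2 * 15 mod 37 = 1^2 * 15 = 1*15 = 15
  bit 1 = 0: r = r^2 mod 37 = 15^2 = 3
  bit 2 = 1: r = r^2 * 15 mod 37 = 3^2 * 15 = 9*15 = 24
  bit 3 = 1: r = r^2 * 15 mod 37 = 24^2 * 15 = 21*15 = 19
  bit 4 = 1: r = r^2 * 15 mod 37 = 19^2 * 15 = 28*15 = 13
  -> A = 13
B = 15^2 mod 37  (bits of 2 = 10)
  bit 0 = 1: r = r^2 * 15 mod 37 = 1^2 * 15 = 1*15 = 15
  bit 1 = 0: r = r^2 mod 37 = 15^2 = 3
  -> B = 3
s = B^a = 3^23 mod 37  (bits of 23 = 10111)
  bit 0 = 1: r = r^2 * 3 mod 37 = 1^2 * 3 = 1*3 = 3
  bit 1 = 0: r = r^2 mod 37 = 3^2 = 9
  bit 2 = 1: r = r^2 * 3 mod 37 = 9^2 * 3 = 7*3 = 21
  bit 3 = 1: r = r^2 * 3 mod 37 = 21^2 * 3 = 34*3 = 28
  bit 4 = 1: r = r^2 * 3 mod 37 = 28^2 * 3 = 7*3 = 21
  -> s = B^a = 21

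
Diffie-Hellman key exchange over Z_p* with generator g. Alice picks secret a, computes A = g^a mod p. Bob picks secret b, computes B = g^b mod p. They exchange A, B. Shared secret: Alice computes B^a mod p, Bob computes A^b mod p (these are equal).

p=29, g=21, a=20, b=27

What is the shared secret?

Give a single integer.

Answer: 20

Derivation:
A = 21^20 mod 29  (bits of 20 = 10100)
  bit 0 = 1: r = r^2 * 21 mod 29 = 1^2 * 21 = 1*21 = 21
  bit 1 = 0: r = r^2 mod 29 = 21^2 = 6
  bit 2 = 1: r = r^2 * 21 mod 29 = 6^2 * 21 = 7*21 = 2
  bit 3 = 0: r = r^2 mod 29 = 2^2 = 4
  bit 4 = 0: r = r^2 mod 29 = 4^2 = 16
  -> A = 16
B = 21^27 mod 29  (bits of 27 = 11011)
  bit 0 = 1: r = r^2 * 21 mod 29 = 1^2 * 21 = 1*21 = 21
  bit 1 = 1: r = r^2 * 21 mod 29 = 21^2 * 21 = 6*21 = 10
  bit 2 = 0: r = r^2 mod 29 = 10^2 = 13
  bit 3 = 1: r = r^2 * 21 mod 29 = 13^2 * 21 = 24*21 = 11
  bit 4 = 1: r = r^2 * 21 mod 29 = 11^2 * 21 = 5*21 = 18
  -> B = 18
s = B^a = 18^20 mod 29  (bits of 20 = 10100)
  bit 0 = 1: r = r^2 * 18 mod 29 = 1^2 * 18 = 1*18 = 18
  bit 1 = 0: r = r^2 mod 29 = 18^2 = 5
  bit 2 = 1: r = r^2 * 18 mod 29 = 5^2 * 18 = 25*18 = 15
  bit 3 = 0: r = r^2 mod 29 = 15^2 = 22
  bit 4 = 0: r = r^2 mod 29 = 22^2 = 20
  -> s = B^a = 20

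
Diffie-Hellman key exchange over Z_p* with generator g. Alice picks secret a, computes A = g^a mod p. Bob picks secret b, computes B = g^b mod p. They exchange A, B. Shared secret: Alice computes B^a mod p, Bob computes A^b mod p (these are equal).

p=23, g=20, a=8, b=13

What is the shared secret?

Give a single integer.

Answer: 13

Derivation:
A = 20^8 mod 23  (bits of 8 = 1000)
  bit 0 = 1: r = r^2 * 20 mod 23 = 1^2 * 20 = 1*20 = 20
  bit 1 = 0: r = r^2 mod 23 = 20^2 = 9
  bit 2 = 0: r = r^2 mod 23 = 9^2 = 12
  bit 3 = 0: r = r^2 mod 23 = 12^2 = 6
  -> A = 6
B = 20^13 mod 23  (bits of 13 = 1101)
  bit 0 = 1: r = r^2 * 20 mod 23 = 1^2 * 20 = 1*20 = 20
  bit 1 = 1: r = r^2 * 20 mod 23 = 20^2 * 20 = 9*20 = 19
  bit 2 = 0: r = r^2 mod 23 = 19^2 = 16
  bit 3 = 1: r = r^2 * 20 mod 23 = 16^2 * 20 = 3*20 = 14
  -> B = 14
s = B^a = 14^8 mod 23  (bits of 8 = 1000)
  bit 0 = 1: r = r^2 * 14 mod 23 = 1^2 * 14 = 1*14 = 14
  bit 1 = 0: r = r^2 mod 23 = 14^2 = 12
  bit 2 = 0: r = r^2 mod 23 = 12^2 = 6
  bit 3 = 0: r = r^2 mod 23 = 6^2 = 13
  -> s = B^a = 13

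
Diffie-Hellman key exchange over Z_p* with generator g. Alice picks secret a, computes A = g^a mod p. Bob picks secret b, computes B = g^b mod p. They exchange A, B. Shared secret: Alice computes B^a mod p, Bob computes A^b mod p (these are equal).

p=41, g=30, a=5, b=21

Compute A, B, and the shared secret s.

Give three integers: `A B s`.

A = 30^5 mod 41  (bits of 5 = 101)
  bit 0 = 1: r = r^2 * 30 mod 41 = 1^2 * 30 = 1*30 = 30
  bit 1 = 0: r = r^2 mod 41 = 30^2 = 39
  bit 2 = 1: r = r^2 * 30 mod 41 = 39^2 * 30 = 4*30 = 38
  -> A = 38
B = 30^21 mod 41  (bits of 21 = 10101)
  bit 0 = 1: r = r^2 * 30 mod 41 = 1^2 * 30 = 1*30 = 30
  bit 1 = 0: r = r^2 mod 41 = 30^2 = 39
  bit 2 = 1: r = r^2 * 30 mod 41 = 39^2 * 30 = 4*30 = 38
  bit 3 = 0: r = r^2 mod 41 = 38^2 = 9
  bit 4 = 1: r = r^2 * 30 mod 41 = 9^2 * 30 = 40*30 = 11
  -> B = 11
s = B^a = 11^5 mod 41  (bits of 5 = 101)
  bit 0 = 1: r = r^2 * 11 mod 41 = 1^2 * 11 = 1*11 = 11
  bit 1 = 0: r = r^2 mod 41 = 11^2 = 39
  bit 2 = 1: r = r^2 * 11 mod 41 = 39^2 * 11 = 4*11 = 3
  -> s = B^a = 3

Answer: 38 11 3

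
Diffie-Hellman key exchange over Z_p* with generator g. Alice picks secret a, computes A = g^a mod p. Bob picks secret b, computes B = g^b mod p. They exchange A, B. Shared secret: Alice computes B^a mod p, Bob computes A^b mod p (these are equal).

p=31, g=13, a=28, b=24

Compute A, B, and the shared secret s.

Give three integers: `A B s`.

Answer: 20 2 8

Derivation:
A = 13^28 mod 31  (bits of 28 = 11100)
  bit 0 = 1: r = r^2 * 13 mod 31 = 1^2 * 13 = 1*13 = 13
  bit 1 = 1: r = r^2 * 13 mod 31 = 13^2 * 13 = 14*13 = 27
  bit 2 = 1: r = r^2 * 13 mod 31 = 27^2 * 13 = 16*13 = 22
  bit 3 = 0: r = r^2 mod 31 = 22^2 = 19
  bit 4 = 0: r = r^2 mod 31 = 19^2 = 20
  -> A = 20
B = 13^24 mod 31  (bits of 24 = 11000)
  bit 0 = 1: r = r^2 * 13 mod 31 = 1^2 * 13 = 1*13 = 13
  bit 1 = 1: r = r^2 * 13 mod 31 = 13^2 * 13 = 14*13 = 27
  bit 2 = 0: r = r^2 mod 31 = 27^2 = 16
  bit 3 = 0: r = r^2 mod 31 = 16^2 = 8
  bit 4 = 0: r = r^2 mod 31 = 8^2 = 2
  -> B = 2
s = B^a = 2^28 mod 31  (bits of 28 = 11100)
  bit 0 = 1: r = r^2 * 2 mod 31 = 1^2 * 2 = 1*2 = 2
  bit 1 = 1: r = r^2 * 2 mod 31 = 2^2 * 2 = 4*2 = 8
  bit 2 = 1: r = r^2 * 2 mod 31 = 8^2 * 2 = 2*2 = 4
  bit 3 = 0: r = r^2 mod 31 = 4^2 = 16
  bit 4 = 0: r = r^2 mod 31 = 16^2 = 8
  -> s = B^a = 8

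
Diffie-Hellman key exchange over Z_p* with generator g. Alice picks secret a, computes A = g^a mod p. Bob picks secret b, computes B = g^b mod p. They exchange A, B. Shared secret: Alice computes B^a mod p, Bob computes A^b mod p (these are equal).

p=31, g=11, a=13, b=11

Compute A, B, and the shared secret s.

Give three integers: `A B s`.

A = 11^13 mod 31  (bits of 13 = 1101)
  bit 0 = 1: r = r^2 * 11 mod 31 = 1^2 * 11 = 1*11 = 11
  bit 1 = 1: r = r^2 * 11 mod 31 = 11^2 * 11 = 28*11 = 29
  bit 2 = 0: r = r^2 mod 31 = 29^2 = 4
  bit 3 = 1: r = r^2 * 11 mod 31 = 4^2 * 11 = 16*11 = 21
  -> A = 21
B = 11^11 mod 31  (bits of 11 = 1011)
  bit 0 = 1: r = r^2 * 11 mod 31 = 1^2 * 11 = 1*11 = 11
  bit 1 = 0: r = r^2 mod 31 = 11^2 = 28
  bit 2 = 1: r = r^2 * 11 mod 31 = 28^2 * 11 = 9*11 = 6
  bit 3 = 1: r = r^2 * 11 mod 31 = 6^2 * 11 = 5*11 = 24
  -> B = 24
s = B^a = 24^13 mod 31  (bits of 13 = 1101)
  bit 0 = 1: r = r^2 * 24 mod 31 = 1^2 * 24 = 1*24 = 24
  bit 1 = 1: r = r^2 * 24 mod 31 = 24^2 * 24 = 18*24 = 29
  bit 2 = 0: r = r^2 mod 31 = 29^2 = 4
  bit 3 = 1: r = r^2 * 24 mod 31 = 4^2 * 24 = 16*24 = 12
  -> s = B^a = 12

Answer: 21 24 12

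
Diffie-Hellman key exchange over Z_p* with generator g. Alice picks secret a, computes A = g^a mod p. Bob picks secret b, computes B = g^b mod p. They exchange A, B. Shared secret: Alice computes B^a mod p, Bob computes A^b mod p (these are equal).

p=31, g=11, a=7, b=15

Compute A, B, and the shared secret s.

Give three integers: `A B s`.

Answer: 13 30 30

Derivation:
A = 11^7 mod 31  (bits of 7 = 111)
  bit 0 = 1: r = r^2 * 11 mod 31 = 1^2 * 11 = 1*11 = 11
  bit 1 = 1: r = r^2 * 11 mod 31 = 11^2 * 11 = 28*11 = 29
  bit 2 = 1: r = r^2 * 11 mod 31 = 29^2 * 11 = 4*11 = 13
  -> A = 13
B = 11^15 mod 31  (bits of 15 = 1111)
  bit 0 = 1: r = r^2 * 11 mod 31 = 1^2 * 11 = 1*11 = 11
  bit 1 = 1: r = r^2 * 11 mod 31 = 11^2 * 11 = 28*11 = 29
  bit 2 = 1: r = r^2 * 11 mod 31 = 29^2 * 11 = 4*11 = 13
  bit 3 = 1: r = r^2 * 11 mod 31 = 13^2 * 11 = 14*11 = 30
  -> B = 30
s = B^a = 30^7 mod 31  (bits of 7 = 111)
  bit 0 = 1: r = r^2 * 30 mod 31 = 1^2 * 30 = 1*30 = 30
  bit 1 = 1: r = r^2 * 30 mod 31 = 30^2 * 30 = 1*30 = 30
  bit 2 = 1: r = r^2 * 30 mod 31 = 30^2 * 30 = 1*30 = 30
  -> s = B^a = 30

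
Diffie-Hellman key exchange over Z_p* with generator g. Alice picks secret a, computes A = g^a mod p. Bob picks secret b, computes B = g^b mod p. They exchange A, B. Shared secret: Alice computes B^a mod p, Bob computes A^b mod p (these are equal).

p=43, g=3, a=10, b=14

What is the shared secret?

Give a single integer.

Answer: 36

Derivation:
A = 3^10 mod 43  (bits of 10 = 1010)
  bit 0 = 1: r = r^2 * 3 mod 43 = 1^2 * 3 = 1*3 = 3
  bit 1 = 0: r = r^2 mod 43 = 3^2 = 9
  bit 2 = 1: r = r^2 * 3 mod 43 = 9^2 * 3 = 38*3 = 28
  bit 3 = 0: r = r^2 mod 43 = 28^2 = 10
  -> A = 10
B = 3^14 mod 43  (bits of 14 = 1110)
  bit 0 = 1: r = r^2 * 3 mod 43 = 1^2 * 3 = 1*3 = 3
  bit 1 = 1: r = r^2 * 3 mod 43 = 3^2 * 3 = 9*3 = 27
  bit 2 = 1: r = r^2 * 3 mod 43 = 27^2 * 3 = 41*3 = 37
  bit 3 = 0: r = r^2 mod 43 = 37^2 = 36
  -> B = 36
s = B^a = 36^10 mod 43  (bits of 10 = 1010)
  bit 0 = 1: r = r^2 * 36 mod 43 = 1^2 * 36 = 1*36 = 36
  bit 1 = 0: r = r^2 mod 43 = 36^2 = 6
  bit 2 = 1: r = r^2 * 36 mod 43 = 6^2 * 36 = 36*36 = 6
  bit 3 = 0: r = r^2 mod 43 = 6^2 = 36
  -> s = B^a = 36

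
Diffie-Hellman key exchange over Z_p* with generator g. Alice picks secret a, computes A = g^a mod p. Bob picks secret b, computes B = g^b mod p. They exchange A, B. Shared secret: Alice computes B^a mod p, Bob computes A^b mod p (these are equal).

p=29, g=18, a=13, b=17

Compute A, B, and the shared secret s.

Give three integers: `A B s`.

A = 18^13 mod 29  (bits of 13 = 1101)
  bit 0 = 1: r = r^2 * 18 mod 29 = 1^2 * 18 = 1*18 = 18
  bit 1 = 1: r = r^2 * 18 mod 29 = 18^2 * 18 = 5*18 = 3
  bit 2 = 0: r = r^2 mod 29 = 3^2 = 9
  bit 3 = 1: r = r^2 * 18 mod 29 = 9^2 * 18 = 23*18 = 8
  -> A = 8
B = 18^17 mod 29  (bits of 17 = 10001)
  bit 0 = 1: r = r^2 * 18 mod 29 = 1^2 * 18 = 1*18 = 18
  bit 1 = 0: r = r^2 mod 29 = 18^2 = 5
  bit 2 = 0: r = r^2 mod 29 = 5^2 = 25
  bit 3 = 0: r = r^2 mod 29 = 25^2 = 16
  bit 4 = 1: r = r^2 * 18 mod 29 = 16^2 * 18 = 24*18 = 26
  -> B = 26
s = B^a = 26^13 mod 29  (bits of 13 = 1101)
  bit 0 = 1: r = r^2 * 26 mod 29 = 1^2 * 26 = 1*26 = 26
  bit 1 = 1: r = r^2 * 26 mod 29 = 26^2 * 26 = 9*26 = 2
  bit 2 = 0: r = r^2 mod 29 = 2^2 = 4
  bit 3 = 1: r = r^2 * 26 mod 29 = 4^2 * 26 = 16*26 = 10
  -> s = B^a = 10

Answer: 8 26 10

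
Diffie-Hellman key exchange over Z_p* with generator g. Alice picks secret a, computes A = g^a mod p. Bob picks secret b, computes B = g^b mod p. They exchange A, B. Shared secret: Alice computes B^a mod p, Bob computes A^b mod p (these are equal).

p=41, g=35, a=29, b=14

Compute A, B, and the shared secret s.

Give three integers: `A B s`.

A = 35^29 mod 41  (bits of 29 = 11101)
  bit 0 = 1: r = r^2 * 35 mod 41 = 1^2 * 35 = 1*35 = 35
  bit 1 = 1: r = r^2 * 35 mod 41 = 35^2 * 35 = 36*35 = 30
  bit 2 = 1: r = r^2 * 35 mod 41 = 30^2 * 35 = 39*35 = 12
  bit 3 = 0: r = r^2 mod 41 = 12^2 = 21
  bit 4 = 1: r = r^2 * 35 mod 41 = 21^2 * 35 = 31*35 = 19
  -> A = 19
B = 35^14 mod 41  (bits of 14 = 1110)
  bit 0 = 1: r = r^2 * 35 mod 41 = 1^2 * 35 = 1*35 = 35
  bit 1 = 1: r = r^2 * 35 mod 41 = 35^2 * 35 = 36*35 = 30
  bit 2 = 1: r = r^2 * 35 mod 41 = 30^2 * 35 = 39*35 = 12
  bit 3 = 0: r = r^2 mod 41 = 12^2 = 21
  -> B = 21
s = B^a = 21^29 mod 41  (bits of 29 = 11101)
  bit 0 = 1: r = r^2 * 21 mod 41 = 1^2 * 21 = 1*21 = 21
  bit 1 = 1: r = r^2 * 21 mod 41 = 21^2 * 21 = 31*21 = 36
  bit 2 = 1: r = r^2 * 21 mod 41 = 36^2 * 21 = 25*21 = 33
  bit 3 = 0: r = r^2 mod 41 = 33^2 = 23
  bit 4 = 1: r = r^2 * 21 mod 41 = 23^2 * 21 = 37*21 = 39
  -> s = B^a = 39

Answer: 19 21 39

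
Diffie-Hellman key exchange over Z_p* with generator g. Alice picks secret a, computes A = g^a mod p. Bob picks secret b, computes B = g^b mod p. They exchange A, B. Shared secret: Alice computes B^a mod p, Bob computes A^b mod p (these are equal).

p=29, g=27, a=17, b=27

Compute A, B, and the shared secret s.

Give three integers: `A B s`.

A = 27^17 mod 29  (bits of 17 = 10001)
  bit 0 = 1: r = r^2 * 27 mod 29 = 1^2 * 27 = 1*27 = 27
  bit 1 = 0: r = r^2 mod 29 = 27^2 = 4
  bit 2 = 0: r = r^2 mod 29 = 4^2 = 16
  bit 3 = 0: r = r^2 mod 29 = 16^2 = 24
  bit 4 = 1: r = r^2 * 27 mod 29 = 24^2 * 27 = 25*27 = 8
  -> A = 8
B = 27^27 mod 29  (bits of 27 = 11011)
  bit 0 = 1: r = r^2 * 27 mod 29 = 1^2 * 27 = 1*27 = 27
  bit 1 = 1: r = r^2 * 27 mod 29 = 27^2 * 27 = 4*27 = 21
  bit 2 = 0: r = r^2 mod 29 = 21^2 = 6
  bit 3 = 1: r = r^2 * 27 mod 29 = 6^2 * 27 = 7*27 = 15
  bit 4 = 1: r = r^2 * 27 mod 29 = 15^2 * 27 = 22*27 = 14
  -> B = 14
s = B^a = 14^17 mod 29  (bits of 17 = 10001)
  bit 0 = 1: r = r^2 * 14 mod 29 = 1^2 * 14 = 1*14 = 14
  bit 1 = 0: r = r^2 mod 29 = 14^2 = 22
  bit 2 = 0: r = r^2 mod 29 = 22^2 = 20
  bit 3 = 0: r = r^2 mod 29 = 20^2 = 23
  bit 4 = 1: r = r^2 * 14 mod 29 = 23^2 * 14 = 7*14 = 11
  -> s = B^a = 11

Answer: 8 14 11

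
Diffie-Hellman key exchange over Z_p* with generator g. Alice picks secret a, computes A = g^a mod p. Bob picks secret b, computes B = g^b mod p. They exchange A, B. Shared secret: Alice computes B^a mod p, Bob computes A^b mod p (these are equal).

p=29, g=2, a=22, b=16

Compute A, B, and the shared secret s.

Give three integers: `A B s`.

Answer: 5 25 25

Derivation:
A = 2^22 mod 29  (bits of 22 = 10110)
  bit 0 = 1: r = r^2 * 2 mod 29 = 1^2 * 2 = 1*2 = 2
  bit 1 = 0: r = r^2 mod 29 = 2^2 = 4
  bit 2 = 1: r = r^2 * 2 mod 29 = 4^2 * 2 = 16*2 = 3
  bit 3 = 1: r = r^2 * 2 mod 29 = 3^2 * 2 = 9*2 = 18
  bit 4 = 0: r = r^2 mod 29 = 18^2 = 5
  -> A = 5
B = 2^16 mod 29  (bits of 16 = 10000)
  bit 0 = 1: r = r^2 * 2 mod 29 = 1^2 * 2 = 1*2 = 2
  bit 1 = 0: r = r^2 mod 29 = 2^2 = 4
  bit 2 = 0: r = r^2 mod 29 = 4^2 = 16
  bit 3 = 0: r = r^2 mod 29 = 16^2 = 24
  bit 4 = 0: r = r^2 mod 29 = 24^2 = 25
  -> B = 25
s = B^a = 25^22 mod 29  (bits of 22 = 10110)
  bit 0 = 1: r = r^2 * 25 mod 29 = 1^2 * 25 = 1*25 = 25
  bit 1 = 0: r = r^2 mod 29 = 25^2 = 16
  bit 2 = 1: r = r^2 * 25 mod 29 = 16^2 * 25 = 24*25 = 20
  bit 3 = 1: r = r^2 * 25 mod 29 = 20^2 * 25 = 23*25 = 24
  bit 4 = 0: r = r^2 mod 29 = 24^2 = 25
  -> s = B^a = 25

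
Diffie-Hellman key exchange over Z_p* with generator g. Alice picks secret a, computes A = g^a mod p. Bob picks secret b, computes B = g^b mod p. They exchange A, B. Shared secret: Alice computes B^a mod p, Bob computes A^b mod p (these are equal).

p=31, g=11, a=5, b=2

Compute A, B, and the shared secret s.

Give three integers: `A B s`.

A = 11^5 mod 31  (bits of 5 = 101)
  bit 0 = 1: r = r^2 * 11 mod 31 = 1^2 * 11 = 1*11 = 11
  bit 1 = 0: r = r^2 mod 31 = 11^2 = 28
  bit 2 = 1: r = r^2 * 11 mod 31 = 28^2 * 11 = 9*11 = 6
  -> A = 6
B = 11^2 mod 31  (bits of 2 = 10)
  bit 0 = 1: r = r^2 * 11 mod 31 = 1^2 * 11 = 1*11 = 11
  bit 1 = 0: r = r^2 mod 31 = 11^2 = 28
  -> B = 28
s = B^a = 28^5 mod 31  (bits of 5 = 101)
  bit 0 = 1: r = r^2 * 28 mod 31 = 1^2 * 28 = 1*28 = 28
  bit 1 = 0: r = r^2 mod 31 = 28^2 = 9
  bit 2 = 1: r = r^2 * 28 mod 31 = 9^2 * 28 = 19*28 = 5
  -> s = B^a = 5

Answer: 6 28 5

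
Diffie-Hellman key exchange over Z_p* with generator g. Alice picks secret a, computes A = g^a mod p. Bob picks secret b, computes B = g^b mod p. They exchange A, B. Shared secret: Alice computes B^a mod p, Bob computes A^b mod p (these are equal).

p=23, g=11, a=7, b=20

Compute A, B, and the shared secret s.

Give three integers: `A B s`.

A = 11^7 mod 23  (bits of 7 = 111)
  bit 0 = 1: r = r^2 * 11 mod 23 = 1^2 * 11 = 1*11 = 11
  bit 1 = 1: r = r^2 * 11 mod 23 = 11^2 * 11 = 6*11 = 20
  bit 2 = 1: r = r^2 * 11 mod 23 = 20^2 * 11 = 9*11 = 7
  -> A = 7
B = 11^20 mod 23  (bits of 20 = 10100)
  bit 0 = 1: r = r^2 * 11 mod 23 = 1^2 * 11 = 1*11 = 11
  bit 1 = 0: r = r^2 mod 23 = 11^2 = 6
  bit 2 = 1: r = r^2 * 11 mod 23 = 6^2 * 11 = 13*11 = 5
  bit 3 = 0: r = r^2 mod 23 = 5^2 = 2
  bit 4 = 0: r = r^2 mod 23 = 2^2 = 4
  -> B = 4
s = B^a = 4^7 mod 23  (bits of 7 = 111)
  bit 0 = 1: r = r^2 * 4 mod 23 = 1^2 * 4 = 1*4 = 4
  bit 1 = 1: r = r^2 * 4 mod 23 = 4^2 * 4 = 16*4 = 18
  bit 2 = 1: r = r^2 * 4 mod 23 = 18^2 * 4 = 2*4 = 8
  -> s = B^a = 8

Answer: 7 4 8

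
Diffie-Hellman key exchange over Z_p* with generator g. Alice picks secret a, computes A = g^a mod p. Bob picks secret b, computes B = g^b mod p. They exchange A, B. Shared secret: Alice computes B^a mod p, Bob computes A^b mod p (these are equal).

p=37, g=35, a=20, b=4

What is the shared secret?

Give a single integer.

A = 35^20 mod 37  (bits of 20 = 10100)
  bit 0 = 1: r = r^2 * 35 mod 37 = 1^2 * 35 = 1*35 = 35
  bit 1 = 0: r = r^2 mod 37 = 35^2 = 4
  bit 2 = 1: r = r^2 * 35 mod 37 = 4^2 * 35 = 16*35 = 5
  bit 3 = 0: r = r^2 mod 37 = 5^2 = 25
  bit 4 = 0: r = r^2 mod 37 = 25^2 = 33
  -> A = 33
B = 35^4 mod 37  (bits of 4 = 100)
  bit 0 = 1: r = r^2 * 35 mod 37 = 1^2 * 35 = 1*35 = 35
  bit 1 = 0: r = r^2 mod 37 = 35^2 = 4
  bit 2 = 0: r = r^2 mod 37 = 4^2 = 16
  -> B = 16
s = B^a = 16^20 mod 37  (bits of 20 = 10100)
  bit 0 = 1: r = r^2 * 16 mod 37 = 1^2 * 16 = 1*16 = 16
  bit 1 = 0: r = r^2 mod 37 = 16^2 = 34
  bit 2 = 1: r = r^2 * 16 mod 37 = 34^2 * 16 = 9*16 = 33
  bit 3 = 0: r = r^2 mod 37 = 33^2 = 16
  bit 4 = 0: r = r^2 mod 37 = 16^2 = 34
  -> s = B^a = 34

Answer: 34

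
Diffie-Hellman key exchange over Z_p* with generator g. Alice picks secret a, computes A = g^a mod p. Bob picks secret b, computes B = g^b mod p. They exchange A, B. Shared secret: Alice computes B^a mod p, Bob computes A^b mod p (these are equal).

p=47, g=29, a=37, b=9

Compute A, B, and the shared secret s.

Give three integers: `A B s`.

Answer: 11 30 38

Derivation:
A = 29^37 mod 47  (bits of 37 = 100101)
  bit 0 = 1: r = r^2 * 29 mod 47 = 1^2 * 29 = 1*29 = 29
  bit 1 = 0: r = r^2 mod 47 = 29^2 = 42
  bit 2 = 0: r = r^2 mod 47 = 42^2 = 25
  bit 3 = 1: r = r^2 * 29 mod 47 = 25^2 * 29 = 14*29 = 30
  bit 4 = 0: r = r^2 mod 47 = 30^2 = 7
  bit 5 = 1: r = r^2 * 29 mod 47 = 7^2 * 29 = 2*29 = 11
  -> A = 11
B = 29^9 mod 47  (bits of 9 = 1001)
  bit 0 = 1: r = r^2 * 29 mod 47 = 1^2 * 29 = 1*29 = 29
  bit 1 = 0: r = r^2 mod 47 = 29^2 = 42
  bit 2 = 0: r = r^2 mod 47 = 42^2 = 25
  bit 3 = 1: r = r^2 * 29 mod 47 = 25^2 * 29 = 14*29 = 30
  -> B = 30
s = B^a = 30^37 mod 47  (bits of 37 = 100101)
  bit 0 = 1: r = r^2 * 30 mod 47 = 1^2 * 30 = 1*30 = 30
  bit 1 = 0: r = r^2 mod 47 = 30^2 = 7
  bit 2 = 0: r = r^2 mod 47 = 7^2 = 2
  bit 3 = 1: r = r^2 * 30 mod 47 = 2^2 * 30 = 4*30 = 26
  bit 4 = 0: r = r^2 mod 47 = 26^2 = 18
  bit 5 = 1: r = r^2 * 30 mod 47 = 18^2 * 30 = 42*30 = 38
  -> s = B^a = 38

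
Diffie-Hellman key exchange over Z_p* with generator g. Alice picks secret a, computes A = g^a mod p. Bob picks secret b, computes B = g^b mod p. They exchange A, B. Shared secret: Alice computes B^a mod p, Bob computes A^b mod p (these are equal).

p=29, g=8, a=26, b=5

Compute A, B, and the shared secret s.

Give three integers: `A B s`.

Answer: 5 27 22

Derivation:
A = 8^26 mod 29  (bits of 26 = 11010)
  bit 0 = 1: r = r^2 * 8 mod 29 = 1^2 * 8 = 1*8 = 8
  bit 1 = 1: r = r^2 * 8 mod 29 = 8^2 * 8 = 6*8 = 19
  bit 2 = 0: r = r^2 mod 29 = 19^2 = 13
  bit 3 = 1: r = r^2 * 8 mod 29 = 13^2 * 8 = 24*8 = 18
  bit 4 = 0: r = r^2 mod 29 = 18^2 = 5
  -> A = 5
B = 8^5 mod 29  (bits of 5 = 101)
  bit 0 = 1: r = r^2 * 8 mod 29 = 1^2 * 8 = 1*8 = 8
  bit 1 = 0: r = r^2 mod 29 = 8^2 = 6
  bit 2 = 1: r = r^2 * 8 mod 29 = 6^2 * 8 = 7*8 = 27
  -> B = 27
s = B^a = 27^26 mod 29  (bits of 26 = 11010)
  bit 0 = 1: r = r^2 * 27 mod 29 = 1^2 * 27 = 1*27 = 27
  bit 1 = 1: r = r^2 * 27 mod 29 = 27^2 * 27 = 4*27 = 21
  bit 2 = 0: r = r^2 mod 29 = 21^2 = 6
  bit 3 = 1: r = r^2 * 27 mod 29 = 6^2 * 27 = 7*27 = 15
  bit 4 = 0: r = r^2 mod 29 = 15^2 = 22
  -> s = B^a = 22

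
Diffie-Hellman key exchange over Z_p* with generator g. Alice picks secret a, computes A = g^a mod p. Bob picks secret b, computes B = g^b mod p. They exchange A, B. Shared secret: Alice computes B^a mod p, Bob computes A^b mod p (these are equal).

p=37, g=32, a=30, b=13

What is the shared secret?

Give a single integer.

Answer: 27

Derivation:
A = 32^30 mod 37  (bits of 30 = 11110)
  bit 0 = 1: r = r^2 * 32 mod 37 = 1^2 * 32 = 1*32 = 32
  bit 1 = 1: r = r^2 * 32 mod 37 = 32^2 * 32 = 25*32 = 23
  bit 2 = 1: r = r^2 * 32 mod 37 = 23^2 * 32 = 11*32 = 19
  bit 3 = 1: r = r^2 * 32 mod 37 = 19^2 * 32 = 28*32 = 8
  bit 4 = 0: r = r^2 mod 37 = 8^2 = 27
  -> A = 27
B = 32^13 mod 37  (bits of 13 = 1101)
  bit 0 = 1: r = r^2 * 32 mod 37 = 1^2 * 32 = 1*32 = 32
  bit 1 = 1: r = r^2 * 32 mod 37 = 32^2 * 32 = 25*32 = 23
  bit 2 = 0: r = r^2 mod 37 = 23^2 = 11
  bit 3 = 1: r = r^2 * 32 mod 37 = 11^2 * 32 = 10*32 = 24
  -> B = 24
s = B^a = 24^30 mod 37  (bits of 30 = 11110)
  bit 0 = 1: r = r^2 * 24 mod 37 = 1^2 * 24 = 1*24 = 24
  bit 1 = 1: r = r^2 * 24 mod 37 = 24^2 * 24 = 21*24 = 23
  bit 2 = 1: r = r^2 * 24 mod 37 = 23^2 * 24 = 11*24 = 5
  bit 3 = 1: r = r^2 * 24 mod 37 = 5^2 * 24 = 25*24 = 8
  bit 4 = 0: r = r^2 mod 37 = 8^2 = 27
  -> s = B^a = 27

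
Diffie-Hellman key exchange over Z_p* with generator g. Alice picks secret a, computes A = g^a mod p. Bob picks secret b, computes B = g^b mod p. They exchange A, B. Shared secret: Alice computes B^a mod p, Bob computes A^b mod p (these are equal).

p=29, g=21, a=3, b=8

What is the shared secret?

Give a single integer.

Answer: 25

Derivation:
A = 21^3 mod 29  (bits of 3 = 11)
  bit 0 = 1: r = r^2 * 21 mod 29 = 1^2 * 21 = 1*21 = 21
  bit 1 = 1: r = r^2 * 21 mod 29 = 21^2 * 21 = 6*21 = 10
  -> A = 10
B = 21^8 mod 29  (bits of 8 = 1000)
  bit 0 = 1: r = r^2 * 21 mod 29 = 1^2 * 21 = 1*21 = 21
  bit 1 = 0: r = r^2 mod 29 = 21^2 = 6
  bit 2 = 0: r = r^2 mod 29 = 6^2 = 7
  bit 3 = 0: r = r^2 mod 29 = 7^2 = 20
  -> B = 20
s = B^a = 20^3 mod 29  (bits of 3 = 11)
  bit 0 = 1: r = r^2 * 20 mod 29 = 1^2 * 20 = 1*20 = 20
  bit 1 = 1: r = r^2 * 20 mod 29 = 20^2 * 20 = 23*20 = 25
  -> s = B^a = 25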